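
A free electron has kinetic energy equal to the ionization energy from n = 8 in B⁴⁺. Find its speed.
1.36731e+06 m/s (or 0.46% of c)

The binding energy at n = 8 for B⁴⁺ is:
E_8 = -13.6057 × 5²/8² = -5.31472656 eV
|E_8| = 5.31472656 eV

Convert to Joules:
KE = 5.31472656 eV × (1.602177 × 10⁻¹⁹ J/eV) = 8.5151327e-19 J

Using KE = ½mv²:
v = √(2·KE/m_e)
v = √(2 × 8.5151327e-19 J / 9.10938 × 10⁻³¹ kg)
v = 1.36731e+06 m/s

This is approximately 0.46% the speed of light.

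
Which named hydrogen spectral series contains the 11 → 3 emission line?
Paschen series

The spectral series in hydrogen are named based on the final (lower) energy level:
- Lyman series: n_final = 1 (ultraviolet)
- Balmer series: n_final = 2 (visible/near-UV)
- Paschen series: n_final = 3 (infrared)
- Brackett series: n_final = 4 (infrared)
- Pfund series: n_final = 5 (far infrared)

Since this transition ends at n = 3, it belongs to the Paschen series.

For reference, this 11 → 3 line has photon energy
ΔE = 13.6057 eV × (1/3² - 1/11²) = 1.39930064 eV,
corresponding to wavelength λ = hc/ΔE = 1239.84 eV·nm / 1.39930064 eV = 886.0426 nm in the infrared region.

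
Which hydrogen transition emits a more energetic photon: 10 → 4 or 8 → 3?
8 → 3

Calculate the energy for each transition:

Transition 10 → 4:
ΔE₁ = |E_4 - E_10| = |-13.6057/4² - (-13.6057/10²)|
ΔE₁ = |-0.85035625000 - (-0.13605700000)| = 0.71429925 eV

Transition 8 → 3:
ΔE₂ = |E_3 - E_8| = |-13.6057/3² - (-13.6057/8²)|
ΔE₂ = |-1.51174444444 - (-0.21258906250)| = 1.29915538 eV

Since 1.29915538 eV > 0.71429925 eV, the transition 8 → 3 emits the more energetic photon.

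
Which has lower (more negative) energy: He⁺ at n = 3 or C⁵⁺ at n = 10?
He⁺ at n = 3 (E = -6.047 eV)

Using E_n = -13.6057 Z² / n² eV:

He⁺ (Z = 2) at n = 3:
E = -13.6057 × 2² / 3² = -13.6057 × 4 / 9 = -6.046978 eV

C⁵⁺ (Z = 6) at n = 10:
E = -13.6057 × 6² / 10² = -13.6057 × 36 / 100 = -4.898052 eV

Since -6.046978 eV < -4.898052 eV,
He⁺ at n = 3 is more tightly bound (requires more energy to ionize).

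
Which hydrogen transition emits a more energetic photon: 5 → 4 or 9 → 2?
9 → 2

Calculate the energy for each transition:

Transition 5 → 4:
ΔE₁ = |E_4 - E_5| = |-13.6057/4² - (-13.6057/5²)|
ΔE₁ = |-0.85035625000 - (-0.54422800000)| = 0.30612825 eV

Transition 9 → 2:
ΔE₂ = |E_2 - E_9| = |-13.6057/2² - (-13.6057/9²)|
ΔE₂ = |-3.40142500000 - (-0.16797160494)| = 3.23345340 eV

Since 3.23345340 eV > 0.30612825 eV, the transition 9 → 2 emits the more energetic photon.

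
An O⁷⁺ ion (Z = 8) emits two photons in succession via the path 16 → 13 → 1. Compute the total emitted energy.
867.363 eV

The energy levels of O⁷⁺ are E_n = -13.6057 × 8² / n² eV.

First transition (16 → 13):
ΔE₁ = |E_13 - E_16|
ΔE₁ = |-5.152454438 - (-3.401425000)| = 1.751029 eV

Second transition (13 → 1):
ΔE₂ = |E_1 - E_13|
ΔE₂ = |-870.764800000 - (-5.152454438)| = 865.612346 eV

Total energy released:
E_total = ΔE₁ + ΔE₂ = 1.751029 + 865.612346 = 867.363 eV

Note: This equals the direct transition 16 → 1: 867.363 eV ✓
Energy is conserved regardless of the path taken.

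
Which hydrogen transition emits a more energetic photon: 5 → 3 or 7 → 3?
7 → 3

Calculate the energy for each transition:

Transition 5 → 3:
ΔE₁ = |E_3 - E_5| = |-13.6057/3² - (-13.6057/5²)|
ΔE₁ = |-1.511744444444 - (-0.544228000000)| = 0.967516444 eV

Transition 7 → 3:
ΔE₂ = |E_3 - E_7| = |-13.6057/3² - (-13.6057/7²)|
ΔE₂ = |-1.511744444444 - (-0.277667346939)| = 1.234077098 eV

Since 1.234077098 eV > 0.967516444 eV, the transition 7 → 3 emits the more energetic photon.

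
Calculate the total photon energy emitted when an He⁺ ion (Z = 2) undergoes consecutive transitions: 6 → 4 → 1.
52.91106 eV

The energy levels of He⁺ are E_n = -13.6057 × 2² / n² eV.

First transition (6 → 4):
ΔE₁ = |E_4 - E_6|
ΔE₁ = |-3.40142500000 - (-1.51174444444)| = 1.88968056 eV

Second transition (4 → 1):
ΔE₂ = |E_1 - E_4|
ΔE₂ = |-54.42280000000 - (-3.40142500000)| = 51.02137500 eV

Total energy released:
E_total = ΔE₁ + ΔE₂ = 1.88968056 + 51.02137500 = 52.91106 eV

Note: This equals the direct transition 6 → 1: 52.91106 eV ✓
Energy is conserved regardless of the path taken.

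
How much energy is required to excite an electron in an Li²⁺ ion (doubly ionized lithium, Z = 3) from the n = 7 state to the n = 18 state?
2.12107 eV

The energy levels of a hydrogen-like atom are E_n = -13.6057 Z² eV / n².

Energy at n = 7: E_7 = -13.6057 × 3² / 7² = -2.49900612 eV
Energy at n = 18: E_18 = -13.6057 × 3² / 18² = -0.37793611 eV

The excitation energy is the difference:
ΔE = E_18 - E_7
ΔE = -0.37793611 - (-2.49900612)
ΔE = 2.12107 eV

Since this is positive, energy must be absorbed (photon absorption).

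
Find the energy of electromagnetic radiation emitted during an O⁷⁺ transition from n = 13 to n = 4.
49.270 eV

The energy levels are E_n = -13.6057 Z² eV / n².

Energy at n = 13: E_13 = -13.6057 × 8² / 13² = -5.152454 eV
Energy at n = 4: E_4 = -13.6057 × 8² / 4² = -54.422800 eV

For emission (electron falling to lower state), the photon energy is:
E_photon = E_13 - E_4 = |-5.152454 - (-54.422800)|
E_photon = 49.270 eV

This energy is carried away by the emitted photon.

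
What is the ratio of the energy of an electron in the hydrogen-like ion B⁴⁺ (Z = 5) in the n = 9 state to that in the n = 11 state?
1.49

Using E_n = -13.6057 Z² / n² eV with Z = 5:

E_9 = -13.6057 × 5² / 9² = -340.1425 / 81 = -4.19929012 eV
E_11 = -13.6057 × 5² / 11² = -340.1425 / 121 = -2.81109504 eV

The ratio is:
E_9/E_11 = (-4.19929012) / (-2.81109504)
E_9/E_11 = (-340.1425/81) / (-340.1425/121)
E_9/E_11 = 121/81
E_9/E_11 = 1.49
(Note: the Z² factors cancel in the ratio.)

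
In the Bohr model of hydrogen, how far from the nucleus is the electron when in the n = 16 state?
13.5469 nm (or 135.4693 Å)

The Bohr radius formula is:
r_n = n² a₀ / Z

where a₀ = 0.0529177 nm is the Bohr radius.

For H (Z = 1) at n = 16:
r_16 = 16² × 0.0529177 nm / 1
r_16 = 256 × 0.0529177 nm / 1
r_16 = 13.54693 nm / 1
r_16 = 13.5469 nm

The electron orbits at approximately 13.5469 nm from the nucleus.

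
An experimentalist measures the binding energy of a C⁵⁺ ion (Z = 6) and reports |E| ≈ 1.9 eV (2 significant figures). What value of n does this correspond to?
n = 16

The exact energy levels follow E_n = -13.6057 Z² / n² eV with Z = 6.

The measured value (-1.9 eV) is reported to only 2 significant figures, so we must test candidate n values and see which one matches to that precision.

Candidate energies:
  n = 14:  E = -13.6057 × 6² / 14² = -2.499006 eV
  n = 15:  E = -13.6057 × 6² / 15² = -2.176912 eV
  n = 16:  E = -13.6057 × 6² / 16² = -1.913302 eV  ← matches
  n = 17:  E = -13.6057 × 6² / 17² = -1.694828 eV
  n = 18:  E = -13.6057 × 6² / 18² = -1.511744 eV

Checking against the measurement of -1.9 eV (2 sig figs), only n = 16 agrees:
E_16 = -1.913302 eV, which rounds to -1.9 eV ✓

Therefore n = 16.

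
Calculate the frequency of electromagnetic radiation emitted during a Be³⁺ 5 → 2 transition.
1.11e+16 Hz

First, find the transition energy:
E_5 = -13.6057 × 4² / 5² = -8.70765 eV
E_2 = -13.6057 × 4² / 2² = -54.42280 eV
|ΔE| = |E_2 - E_5| = 45.71515 eV

Convert to Joules: E = 45.71515 eV × (1.602177 × 10⁻¹⁹ J/eV) = 7.3244e-18 J

Using E = hf:
f = E/h = 7.3244e-18 J / (6.62607 × 10⁻³⁴ J·s)
f = 1.11e+16 Hz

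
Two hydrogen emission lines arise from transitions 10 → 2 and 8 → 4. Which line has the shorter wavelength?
10 → 2

Calculate the energy for each transition:

Transition 10 → 2:
ΔE₁ = |E_2 - E_10| = |-13.6057/2² - (-13.6057/10²)|
ΔE₁ = |-3.40142500 - (-0.13605700)| = 3.26537 eV

Transition 8 → 4:
ΔE₂ = |E_4 - E_8| = |-13.6057/4² - (-13.6057/8²)|
ΔE₂ = |-0.85035625 - (-0.21258906)| = 0.63777 eV

Since 3.26537 eV > 0.63777 eV, the transition 10 → 2 emits the more energetic photon.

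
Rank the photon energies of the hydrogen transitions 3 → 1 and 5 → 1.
5 → 1

Calculate the energy for each transition:

Transition 3 → 1:
ΔE₁ = |E_1 - E_3| = |-13.6057/1² - (-13.6057/3²)|
ΔE₁ = |-13.60570000000 - (-1.51174444444)| = 12.09395556 eV

Transition 5 → 1:
ΔE₂ = |E_1 - E_5| = |-13.6057/1² - (-13.6057/5²)|
ΔE₂ = |-13.60570000000 - (-0.54422800000)| = 13.06147200 eV

Since 13.06147200 eV > 12.09395556 eV, the transition 5 → 1 emits the more energetic photon.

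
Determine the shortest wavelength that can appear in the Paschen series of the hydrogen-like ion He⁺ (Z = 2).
205.0347 nm

The series limit corresponds to the transition from n = ∞ to n = 3.
This is the highest energy (shortest wavelength) transition in the Paschen series.

E_∞ = 0 eV
E_3 = -13.6057 × 2² / 3² = -6.04697778 eV

Energy at series limit:
ΔE = E_∞ - E_3 = 0 - (-6.04697778) = 6.04697778 eV
λ = hc/E = 1239.84 eV·nm / 6.04697778 eV = 205.0347 nm

This energy equals the ionization energy from the n = 3 state of He⁺.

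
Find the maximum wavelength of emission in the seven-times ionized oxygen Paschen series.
29.2907 nm

The longest wavelength corresponds to the smallest energy transition in the series.
The Paschen series has all transitions ending at n_f = 3.

For O⁷⁺ (Z = 8), the first line (α-line) is the jump from n = 4 to n = 3:
E_4 = -13.6057 × 8² / 4² = -54.422800 eV
E_3 = -13.6057 × 8² / 3² = -96.751644 eV
ΔE = E_4 - E_3 = 42.328844 eV

λ = hc/E = 1239.84 eV·nm / 42.328844 eV
λ = 29.2907 nm

This is the α-line of the Paschen series in O⁷⁺.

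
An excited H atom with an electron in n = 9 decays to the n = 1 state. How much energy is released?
13.43773 eV

The energy levels are E_n = -13.6057 eV / n².

Energy at n = 9: E_9 = -13.6057 / 9² = -0.16797160 eV
Energy at n = 1: E_1 = -13.6057 / 1² = -13.60570000 eV

For emission (electron falling to lower state), the photon energy is:
E_photon = E_9 - E_1 = |-0.16797160 - (-13.60570000)|
E_photon = 13.43773 eV

This energy is carried away by the emitted photon.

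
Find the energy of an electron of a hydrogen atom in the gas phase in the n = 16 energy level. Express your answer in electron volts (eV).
-0.053 eV

The energy levels of a hydrogen-like atom are given by:
E_n = -13.6057 eV / n²

For n = 16:
E_16 = -13.6057 eV / 16²
E_16 = -13.6057 eV / 256
E_16 = -0.053 eV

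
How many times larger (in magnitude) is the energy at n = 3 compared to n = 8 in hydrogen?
7.1111

Using E_n = -13.6057 Z² / n² eV with Z = 1:

E_3 = -13.6057 / 3² = -13.6057 / 9 = -1.5117444444 eV
E_8 = -13.6057 / 8² = -13.6057 / 64 = -0.2125890625 eV

The ratio is:
E_3/E_8 = (-1.5117444444) / (-0.2125890625)
E_3/E_8 = (-13.6057/9) / (-13.6057/64)
E_3/E_8 = 64/9
E_3/E_8 = 7.1111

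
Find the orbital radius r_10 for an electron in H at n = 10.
5.29177 nm (or 52.91772 Å)

The Bohr radius formula is:
r_n = n² a₀ / Z

where a₀ = 0.05291772 nm is the Bohr radius.

For H (Z = 1) at n = 10:
r_10 = 10² × 0.05291772 nm / 1
r_10 = 100 × 0.05291772 nm / 1
r_10 = 5.291772 nm / 1
r_10 = 5.29177 nm

The electron orbits at approximately 5.29177 nm from the nucleus.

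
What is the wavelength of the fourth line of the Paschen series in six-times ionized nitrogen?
20.503 nm

The lines of a series are numbered from the longest wavelength (smallest ΔE) outward; the fourth line is the transition from n = n_f + 4 to n_f.
The Paschen series has all transitions ending at n_f = 3.

For N⁶⁺ (Z = 7), the fourth line (δ-line) is the jump from n = 7 to n = 3:
E_7 = -13.6057 × 7² / 7² = -13.60570 eV
E_3 = -13.6057 × 7² / 3² = -74.07548 eV
ΔE = E_7 - E_3 = 60.46978 eV

λ = hc/E = 1239.84 eV·nm / 60.46978 eV
λ = 20.503 nm

This is the δ-line of the Paschen series in N⁶⁺.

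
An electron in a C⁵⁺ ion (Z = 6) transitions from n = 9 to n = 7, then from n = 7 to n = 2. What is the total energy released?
116.404 eV

The energy levels of C⁵⁺ are E_n = -13.6057 × 6² / n² eV.

First transition (9 → 7):
ΔE₁ = |E_7 - E_9|
ΔE₁ = |-9.996024490 - (-6.046977778)| = 3.949047 eV

Second transition (7 → 2):
ΔE₂ = |E_2 - E_7|
ΔE₂ = |-122.451300000 - (-9.996024490)| = 112.455276 eV

Total energy released:
E_total = ΔE₁ + ΔE₂ = 3.949047 + 112.455276 = 116.404 eV

Note: This equals the direct transition 9 → 2: 116.404 eV ✓
Energy is conserved regardless of the path taken.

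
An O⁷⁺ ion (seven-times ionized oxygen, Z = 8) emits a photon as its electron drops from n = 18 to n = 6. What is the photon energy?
21.50 eV

The energy levels are E_n = -13.6057 Z² eV / n².

Energy at n = 18: E_18 = -13.6057 × 8² / 18² = -2.68755 eV
Energy at n = 6: E_6 = -13.6057 × 8² / 6² = -24.18791 eV

For emission (electron falling to lower state), the photon energy is:
E_photon = E_18 - E_6 = |-2.68755 - (-24.18791)|
E_photon = 21.50 eV

This energy is carried away by the emitted photon.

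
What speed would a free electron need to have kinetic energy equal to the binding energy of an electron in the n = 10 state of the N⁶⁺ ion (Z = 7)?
1.53138e+06 m/s (or 0.511% of c)

The binding energy at n = 10 for N⁶⁺ is:
E_10 = -13.6057 × 7²/10² = -6.66679300 eV
|E_10| = 6.66679300 eV

Convert to Joules:
KE = 6.66679300 eV × (1.602177 × 10⁻¹⁹ J/eV) = 1.0681382e-18 J

Using KE = ½mv²:
v = √(2·KE/m_e)
v = √(2 × 1.0681382e-18 J / 9.10938 × 10⁻³¹ kg)
v = 1.53138e+06 m/s

This is approximately 0.511% the speed of light.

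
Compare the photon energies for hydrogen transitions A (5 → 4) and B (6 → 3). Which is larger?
6 → 3

Calculate the energy for each transition:

Transition 5 → 4:
ΔE₁ = |E_4 - E_5| = |-13.6057/4² - (-13.6057/5²)|
ΔE₁ = |-0.8503562500 - (-0.5442280000)| = 0.3061283 eV

Transition 6 → 3:
ΔE₂ = |E_3 - E_6| = |-13.6057/3² - (-13.6057/6²)|
ΔE₂ = |-1.5117444444 - (-0.3779361111)| = 1.1338083 eV

Since 1.1338083 eV > 0.3061283 eV, the transition 6 → 3 emits the more energetic photon.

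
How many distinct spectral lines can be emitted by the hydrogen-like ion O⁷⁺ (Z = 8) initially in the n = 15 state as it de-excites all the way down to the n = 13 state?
3

The electron can occupy levels n = 13, 14, ..., 15 during de-excitation — that is m = 15 - 13 + 1 = 3 distinct levels.

The number of distinct spectral lines equals the number of ways to choose 2 of these m levels (each pair gives one possible emission transition):

Number of lines = m(m-1)/2 = 3×2/2 = 3

These correspond to all possible transitions between the 3 levels:
15 → 14, 15 → 13, 14 → 13

Each transition produces a photon with a unique energy (and thus wavelength). This count does not depend on Z.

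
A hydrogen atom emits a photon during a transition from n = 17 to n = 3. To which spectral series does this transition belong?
Paschen series

The spectral series in hydrogen are named based on the final (lower) energy level:
- Lyman series: n_final = 1 (ultraviolet)
- Balmer series: n_final = 2 (visible/near-UV)
- Paschen series: n_final = 3 (infrared)
- Brackett series: n_final = 4 (infrared)
- Pfund series: n_final = 5 (far infrared)

Since this transition ends at n = 3, it belongs to the Paschen series.

For reference, this 17 → 3 line has photon energy
ΔE = 13.6057 eV × (1/3² - 1/17²) = 1.4646659 eV,
corresponding to wavelength λ = hc/ΔE = 1239.84 eV·nm / 1.4646659 eV = 846.500 nm in the infrared region.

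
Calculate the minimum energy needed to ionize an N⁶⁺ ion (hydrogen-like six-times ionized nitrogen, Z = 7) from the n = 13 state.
3.944848 eV

The ionization energy is the energy needed to remove the electron completely (n → ∞).

For a hydrogen-like ion with Z = 7, E_n = -13.6057 Z² / n² eV.

At n = 13: E_13 = -13.6057 × 7² / 13² = -3.944847929 eV
At n = ∞: E_∞ = 0 eV

Ionization energy = E_∞ - E_13 = 0 - (-3.944847929) = 3.944847929 eV
Ionization energy ≈ 3.944848 eV

This is also called the binding energy of the electron in state n = 13.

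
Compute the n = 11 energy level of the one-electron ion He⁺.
-0.450 eV

For hydrogen-like ions, the energy levels scale with Z²:
E_n = -13.6057 Z² / n² eV

For He⁺ (Z = 2) at n = 11:
E_11 = -13.6057 × 2² / 11²
E_11 = -13.6057 × 4 / 121
E_11 = -54.4228 / 121
E_11 = -0.450 eV

The energy is 4 times more negative than hydrogen at the same n due to the stronger nuclear charge.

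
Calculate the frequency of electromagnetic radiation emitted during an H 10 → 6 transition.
5.8486e+13 Hz

First, find the transition energy:
E_10 = -13.6057 / 10² = -0.13605700 eV
E_6 = -13.6057 / 6² = -0.37793611 eV
|ΔE| = |E_6 - E_10| = 0.24187911 eV

Convert to Joules: E = 0.24187911 eV × (1.602177 × 10⁻¹⁹ J/eV) = 3.875331e-20 J

Using E = hf:
f = E/h = 3.875331e-20 J / (6.62607 × 10⁻³⁴ J·s)
f = 5.8486e+13 Hz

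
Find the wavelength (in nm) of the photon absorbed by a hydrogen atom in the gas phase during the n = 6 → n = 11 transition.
4669.96578 nm

First, find the transition energy using E_n = -13.6057 / n² eV:
E_6 = -13.6057 / 6² = -0.37793611111 eV
E_11 = -13.6057 / 11² = -0.11244380165 eV

Photon energy: |ΔE| = |E_11 - E_6| = 0.26549230946 eV

Convert to wavelength using E = hc/λ with hc = 1239.84 eV·nm:
λ = hc/E = 1239.84 eV·nm / 0.26549230946 eV
λ = 4669.96578 nm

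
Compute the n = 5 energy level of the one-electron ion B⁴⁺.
-13.60570 eV

For hydrogen-like ions, the energy levels scale with Z²:
E_n = -13.6057 Z² / n² eV

For B⁴⁺ (Z = 5) at n = 5:
E_5 = -13.6057 × 5² / 5²
E_5 = -13.6057 × 25 / 25
E_5 = -340.1425 / 25
E_5 = -13.60570 eV

The energy is 25 times more negative than hydrogen at the same n due to the stronger nuclear charge.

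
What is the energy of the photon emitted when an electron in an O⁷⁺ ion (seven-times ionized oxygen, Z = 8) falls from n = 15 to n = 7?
13.90064 eV

The energy levels are E_n = -13.6057 Z² eV / n².

Energy at n = 15: E_15 = -13.6057 × 8² / 15² = -3.87006578 eV
Energy at n = 7: E_7 = -13.6057 × 8² / 7² = -17.77071020 eV

For emission (electron falling to lower state), the photon energy is:
E_photon = E_15 - E_7 = |-3.87006578 - (-17.77071020)|
E_photon = 13.90064 eV

This energy is carried away by the emitted photon.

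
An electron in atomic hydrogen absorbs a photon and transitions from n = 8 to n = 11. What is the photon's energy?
0.1001 eV

The energy levels of a hydrogen-like atom are E_n = -13.6057 eV / n².

Energy at n = 8: E_8 = -13.6057 / 8² = -0.2125891 eV
Energy at n = 11: E_11 = -13.6057 / 11² = -0.1124438 eV

The excitation energy is the difference:
ΔE = E_11 - E_8
ΔE = -0.1124438 - (-0.2125891)
ΔE = 0.1001 eV

Since this is positive, energy must be absorbed (photon absorption).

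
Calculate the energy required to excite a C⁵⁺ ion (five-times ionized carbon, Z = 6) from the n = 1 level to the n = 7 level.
479.809 eV

The energy levels of a hydrogen-like atom are E_n = -13.6057 Z² eV / n².

Energy at n = 1: E_1 = -13.6057 × 6² / 1² = -489.805200 eV
Energy at n = 7: E_7 = -13.6057 × 6² / 7² = -9.996024 eV

The excitation energy is the difference:
ΔE = E_7 - E_1
ΔE = -9.996024 - (-489.805200)
ΔE = 479.809 eV

Since this is positive, energy must be absorbed (photon absorption).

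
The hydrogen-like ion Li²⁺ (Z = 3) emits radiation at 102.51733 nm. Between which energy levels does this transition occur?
n = 9 → n = 3

First, find the photon energy from the wavelength (hc = 1239.84 eV·nm):
E = hc/λ = 1239.84 eV·nm / 102.51733 nm = 12.093955 eV

The energy levels of Li²⁺ satisfy E_n = -13.6057 × 3² / n² eV, so an emission n_i → n_f releases
ΔE = 13.6057 × 3² × (1/n_f² − 1/n_i²) eV.

Setting ΔE equal to the photon energy:
1/n_f² − 1/n_i² = 12.093955 / (13.6057 × 3²) = 0.098765428

Since 1/n_i² must be positive, we need 1/n_f² > 0.098765428, i.e. n_f ≤ 3. For each allowed n_f, solve n_i = (1/n_f² − 0.098765428)^(−1/2) and check whether it is a whole number:
  n_f = 1: 1/n_i² = 1.000000000 − 0.098765428 = 0.901234572 → n_i = 1.053  (not an integer) ✗
  n_f = 2: 1/n_i² = 0.250000000 − 0.098765428 = 0.151234572 → n_i = 2.571  (not an integer) ✗
  n_f = 3: 1/n_i² = 0.111111111 − 0.098765428 = 0.012345683 → n_i = 9.000  → integer, n_i = 9 ✓

Only n_f = 3 gives an integer upper level, n_i = 9.

The transition is from n = 9 to n = 3 (emission).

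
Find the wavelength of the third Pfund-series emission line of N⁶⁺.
76.296 nm

The lines of a series are numbered from the longest wavelength (smallest ΔE) outward; the third line is the transition from n = n_f + 3 to n_f.
The Pfund series has all transitions ending at n_f = 5.

For N⁶⁺ (Z = 7), the third line (γ-line) is the jump from n = 8 to n = 5:
E_8 = -13.6057 × 7² / 8² = -10.41686 eV
E_5 = -13.6057 × 7² / 5² = -26.66717 eV
ΔE = E_8 - E_5 = 16.25031 eV

λ = hc/E = 1239.84 eV·nm / 16.25031 eV
λ = 76.296 nm

This is the γ-line of the Pfund series in N⁶⁺.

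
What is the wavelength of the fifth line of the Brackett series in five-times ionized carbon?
50.470069 nm

The lines of a series are numbered from the longest wavelength (smallest ΔE) outward; the fifth line is the transition from n = n_f + 5 to n_f.
The Brackett series has all transitions ending at n_f = 4.

For C⁵⁺ (Z = 6), the fifth line (ε-line) is the jump from n = 9 to n = 4:
E_9 = -13.6057 × 6² / 9² = -6.04697778 eV
E_4 = -13.6057 × 6² / 4² = -30.61282500 eV
ΔE = E_9 - E_4 = 24.56584722 eV

λ = hc/E = 1239.84 eV·nm / 24.56584722 eV
λ = 50.470069 nm

This is the ε-line of the Brackett series in C⁵⁺.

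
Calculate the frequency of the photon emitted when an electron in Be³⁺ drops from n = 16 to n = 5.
1.89989e+15 Hz

First, find the transition energy:
E_16 = -13.6057 × 4² / 16² = -0.85035625 eV
E_5 = -13.6057 × 4² / 5² = -8.70764800 eV
|ΔE| = |E_5 - E_16| = 7.85729175 eV

Convert to Joules: E = 7.85729175 eV × (1.602177 × 10⁻¹⁹ J/eV) = 1.2588772e-18 J

Using E = hf:
f = E/h = 1.2588772e-18 J / (6.62607 × 10⁻³⁴ J·s)
f = 1.89989e+15 Hz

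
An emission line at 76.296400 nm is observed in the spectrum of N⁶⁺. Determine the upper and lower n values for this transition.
n = 8 → n = 5

First, find the photon energy from the wavelength (hc = 1239.84 eV·nm):
E = hc/λ = 1239.84 eV·nm / 76.296400 nm = 16.250308 eV

The energy levels of N⁶⁺ satisfy E_n = -13.6057 × 7² / n² eV, so an emission n_i → n_f releases
ΔE = 13.6057 × 7² × (1/n_f² − 1/n_i²) eV.

Setting ΔE equal to the photon energy:
1/n_f² − 1/n_i² = 16.250308 / (13.6057 × 7²) = 0.024375000

Since 1/n_i² must be positive, we need 1/n_f² > 0.024375000, i.e. n_f ≤ 6. For each allowed n_f, solve n_i = (1/n_f² − 0.024375000)^(−1/2) and check whether it is a whole number:
  n_f = 1: 1/n_i² = 1.000000000 − 0.024375000 = 0.975625000 → n_i = 1.012  (not an integer) ✗
  n_f = 2: 1/n_i² = 0.250000000 − 0.024375000 = 0.225625000 → n_i = 2.105  (not an integer) ✗
  n_f = 3: 1/n_i² = 0.111111111 − 0.024375000 = 0.086736111 → n_i = 3.395  (not an integer) ✗
  n_f = 4: 1/n_i² = 0.062500000 − 0.024375000 = 0.038125000 → n_i = 5.121  (not an integer) ✗
  n_f = 5: 1/n_i² = 0.040000000 − 0.024375000 = 0.015625000 → n_i = 8.000  → integer, n_i = 8 ✓
  n_f = 6: 1/n_i² = 0.027777778 − 0.024375000 = 0.003402778 → n_i = 17.143  (not an integer) ✗

Only n_f = 5 gives an integer upper level, n_i = 8.

The transition is from n = 8 to n = 5 (emission).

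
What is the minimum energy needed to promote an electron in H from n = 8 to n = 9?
0.04 eV

The energy levels of a hydrogen-like atom are E_n = -13.6057 eV / n².

Energy at n = 8: E_8 = -13.6057 / 8² = -0.21259 eV
Energy at n = 9: E_9 = -13.6057 / 9² = -0.16797 eV

The excitation energy is the difference:
ΔE = E_9 - E_8
ΔE = -0.16797 - (-0.21259)
ΔE = 0.04 eV

Since this is positive, energy must be absorbed (photon absorption).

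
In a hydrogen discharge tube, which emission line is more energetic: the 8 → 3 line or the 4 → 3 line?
8 → 3

Calculate the energy for each transition:

Transition 8 → 3:
ΔE₁ = |E_3 - E_8| = |-13.6057/3² - (-13.6057/8²)|
ΔE₁ = |-1.511744444 - (-0.212589063)| = 1.299155 eV

Transition 4 → 3:
ΔE₂ = |E_3 - E_4| = |-13.6057/3² - (-13.6057/4²)|
ΔE₂ = |-1.511744444 - (-0.850356250)| = 0.661388 eV

Since 1.299155 eV > 0.661388 eV, the transition 8 → 3 emits the more energetic photon.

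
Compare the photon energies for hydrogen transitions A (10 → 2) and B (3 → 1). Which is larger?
3 → 1

Calculate the energy for each transition:

Transition 10 → 2:
ΔE₁ = |E_2 - E_10| = |-13.6057/2² - (-13.6057/10²)|
ΔE₁ = |-3.40142500000 - (-0.13605700000)| = 3.26536800 eV

Transition 3 → 1:
ΔE₂ = |E_1 - E_3| = |-13.6057/1² - (-13.6057/3²)|
ΔE₂ = |-13.60570000000 - (-1.51174444444)| = 12.09395556 eV

Since 12.09395556 eV > 3.26536800 eV, the transition 3 → 1 emits the more energetic photon.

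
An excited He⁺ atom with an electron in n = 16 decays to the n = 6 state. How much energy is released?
1.30 eV

The energy levels are E_n = -13.6057 Z² eV / n².

Energy at n = 16: E_16 = -13.6057 × 2² / 16² = -0.21259 eV
Energy at n = 6: E_6 = -13.6057 × 2² / 6² = -1.51174 eV

For emission (electron falling to lower state), the photon energy is:
E_photon = E_16 - E_6 = |-0.21259 - (-1.51174)|
E_photon = 1.30 eV

This energy is carried away by the emitted photon.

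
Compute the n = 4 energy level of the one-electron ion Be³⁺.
-13.605700 eV

For hydrogen-like ions, the energy levels scale with Z²:
E_n = -13.6057 Z² / n² eV

For Be³⁺ (Z = 4) at n = 4:
E_4 = -13.6057 × 4² / 4²
E_4 = -13.6057 × 16 / 16
E_4 = -217.6912 / 16
E_4 = -13.605700 eV

The energy is 16 times more negative than hydrogen at the same n due to the stronger nuclear charge.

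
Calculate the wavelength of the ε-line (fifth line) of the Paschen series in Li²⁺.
106.0381 nm

The lines of a series are numbered from the longest wavelength (smallest ΔE) outward; the fifth line is the transition from n = n_f + 5 to n_f.
The Paschen series has all transitions ending at n_f = 3.

For Li²⁺ (Z = 3), the fifth line (ε-line) is the jump from n = 8 to n = 3:
E_8 = -13.6057 × 3² / 8² = -1.9133016 eV
E_3 = -13.6057 × 3² / 3² = -13.6057000 eV
ΔE = E_8 - E_3 = 11.6923984 eV

λ = hc/E = 1239.84 eV·nm / 11.6923984 eV
λ = 106.0381 nm

This is the ε-line of the Paschen series in Li²⁺.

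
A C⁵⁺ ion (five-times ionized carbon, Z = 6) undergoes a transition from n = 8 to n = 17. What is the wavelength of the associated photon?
208.08346 nm

First, find the transition energy using E_n = -13.6057 Z² / n² eV:
E_8 = -13.6057 × 6² / 8² = -7.653206250 eV
E_17 = -13.6057 × 6² / 17² = -1.694827682 eV

Photon energy: |ΔE| = |E_17 - E_8| = 5.958378568 eV

Convert to wavelength using E = hc/λ with hc = 1239.84 eV·nm:
λ = hc/E = 1239.84 eV·nm / 5.958378568 eV
λ = 208.08346 nm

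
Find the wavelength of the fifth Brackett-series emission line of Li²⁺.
201.880275 nm

The lines of a series are numbered from the longest wavelength (smallest ΔE) outward; the fifth line is the transition from n = n_f + 5 to n_f.
The Brackett series has all transitions ending at n_f = 4.

For Li²⁺ (Z = 3), the fifth line (ε-line) is the jump from n = 9 to n = 4:
E_9 = -13.6057 × 3² / 9² = -1.5117444444 eV
E_4 = -13.6057 × 3² / 4² = -7.6532062500 eV
ΔE = E_9 - E_4 = 6.1414618056 eV

λ = hc/E = 1239.84 eV·nm / 6.1414618056 eV
λ = 201.880275 nm

This is the ε-line of the Brackett series in Li²⁺.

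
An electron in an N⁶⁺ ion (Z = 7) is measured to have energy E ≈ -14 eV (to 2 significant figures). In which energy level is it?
n = 7

The exact energy levels follow E_n = -13.6057 Z² / n² eV with Z = 7.

The measured value (-14 eV) is reported to only 2 significant figures, so we must test candidate n values and see which one matches to that precision.

Candidate energies:
  n = 5:  E = -13.6057 × 7² / 5² = -26.66717 eV
  n = 6:  E = -13.6057 × 7² / 6² = -18.51887 eV
  n = 7:  E = -13.6057 × 7² / 7² = -13.60570 eV  ← matches
  n = 8:  E = -13.6057 × 7² / 8² = -10.41686 eV
  n = 9:  E = -13.6057 × 7² / 9² = -8.23061 eV

Checking against the measurement of -14 eV (2 sig figs), only n = 7 agrees:
E_7 = -13.60570 eV, which rounds to -14 eV ✓

Therefore n = 7.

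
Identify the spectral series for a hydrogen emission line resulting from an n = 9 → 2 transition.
Balmer series

The spectral series in hydrogen are named based on the final (lower) energy level:
- Lyman series: n_final = 1 (ultraviolet)
- Balmer series: n_final = 2 (visible/near-UV)
- Paschen series: n_final = 3 (infrared)
- Brackett series: n_final = 4 (infrared)
- Pfund series: n_final = 5 (far infrared)

Since this transition ends at n = 2, it belongs to the Balmer series.

For reference, this 9 → 2 line has photon energy
ΔE = 13.6057 eV × (1/2² - 1/9²) = 3.233453395 eV,
corresponding to wavelength λ = hc/ΔE = 1239.84 eV·nm / 3.233453395 eV = 383.44143 nm in the visible/near-UV region.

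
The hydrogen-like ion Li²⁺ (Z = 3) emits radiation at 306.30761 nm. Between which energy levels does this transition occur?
n = 12 → n = 5

First, find the photon energy from the wavelength (hc = 1239.84 eV·nm):
E = hc/λ = 1239.84 eV·nm / 306.30761 nm = 4.0476957 eV

The energy levels of Li²⁺ satisfy E_n = -13.6057 × 3² / n² eV, so an emission n_i → n_f releases
ΔE = 13.6057 × 3² × (1/n_f² − 1/n_i²) eV.

Setting ΔE equal to the photon energy:
1/n_f² − 1/n_i² = 4.0476957 / (13.6057 × 3²) = 0.033055555

Since 1/n_i² must be positive, we need 1/n_f² > 0.033055555, i.e. n_f ≤ 5. For each allowed n_f, solve n_i = (1/n_f² − 0.033055555)^(−1/2) and check whether it is a whole number:
  n_f = 1: 1/n_i² = 1.000000000 − 0.033055555 = 0.966944445 → n_i = 1.017  (not an integer) ✗
  n_f = 2: 1/n_i² = 0.250000000 − 0.033055555 = 0.216944445 → n_i = 2.147  (not an integer) ✗
  n_f = 3: 1/n_i² = 0.111111111 − 0.033055555 = 0.078055556 → n_i = 3.579  (not an integer) ✗
  n_f = 4: 1/n_i² = 0.062500000 − 0.033055555 = 0.029444445 → n_i = 5.828  (not an integer) ✗
  n_f = 5: 1/n_i² = 0.040000000 − 0.033055555 = 0.006944445 → n_i = 12.000  → integer, n_i = 12 ✓

Only n_f = 5 gives an integer upper level, n_i = 12.

The transition is from n = 12 to n = 5 (emission).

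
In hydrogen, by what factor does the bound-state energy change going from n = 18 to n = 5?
12.96000

Using E_n = -13.6057 Z² / n² eV with Z = 1:

E_5 = -13.6057 / 5² = -13.6057 / 25 = -0.54422800000 eV
E_18 = -13.6057 / 18² = -13.6057 / 324 = -0.04199290123 eV

The ratio is:
E_5/E_18 = (-0.54422800000) / (-0.04199290123)
E_5/E_18 = (-13.6057/25) / (-13.6057/324)
E_5/E_18 = 324/25
E_5/E_18 = 12.96000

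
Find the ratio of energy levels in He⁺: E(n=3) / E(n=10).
11.111

Using E_n = -13.6057 Z² / n² eV with Z = 2:

E_3 = -13.6057 × 2² / 3² = -54.4228 / 9 = -6.046977778 eV
E_10 = -13.6057 × 2² / 10² = -54.4228 / 100 = -0.544228000 eV

The ratio is:
E_3/E_10 = (-6.046977778) / (-0.544228000)
E_3/E_10 = (-54.4228/9) / (-54.4228/100)
E_3/E_10 = 100/9
E_3/E_10 = 11.111
(Note: the Z² factors cancel in the ratio.)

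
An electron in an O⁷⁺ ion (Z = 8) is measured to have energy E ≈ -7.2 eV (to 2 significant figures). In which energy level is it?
n = 11

The exact energy levels follow E_n = -13.6057 Z² / n² eV with Z = 8.

The measured value (-7.2 eV) is reported to only 2 significant figures, so we must test candidate n values and see which one matches to that precision.

Candidate energies:
  n = 9:  E = -13.6057 × 8² / 9² = -10.750183 eV
  n = 10:  E = -13.6057 × 8² / 10² = -8.707648 eV
  n = 11:  E = -13.6057 × 8² / 11² = -7.196403 eV  ← matches
  n = 12:  E = -13.6057 × 8² / 12² = -6.046978 eV
  n = 13:  E = -13.6057 × 8² / 13² = -5.152454 eV

Checking against the measurement of -7.2 eV (2 sig figs), only n = 11 agrees:
E_11 = -7.196403 eV, which rounds to -7.2 eV ✓

Therefore n = 11.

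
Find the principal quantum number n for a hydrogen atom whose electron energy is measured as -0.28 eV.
n = 7

The exact energy levels follow E_n = -13.6057 eV / n².

The measured value (-0.28 eV) is reported to only 2 significant figures, so we must test candidate n values and see which one matches to that precision.

Candidate energies:
  n = 5:  E = -13.6057/5² = -0.54423 eV
  n = 6:  E = -13.6057/6² = -0.37794 eV
  n = 7:  E = -13.6057/7² = -0.27767 eV  ← matches
  n = 8:  E = -13.6057/8² = -0.21259 eV
  n = 9:  E = -13.6057/9² = -0.16797 eV

Checking against the measurement of -0.28 eV (2 sig figs), only n = 7 agrees:
E_7 = -0.27767 eV, which rounds to -0.28 eV ✓

Therefore n = 7.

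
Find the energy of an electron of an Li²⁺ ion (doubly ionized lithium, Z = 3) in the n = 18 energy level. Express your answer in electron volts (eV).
-0.378 eV

The energy levels of a hydrogen-like atom are given by:
E_n = -13.6057 Z² / n² eV  (with Z = 3 for Li²⁺)

For n = 18:
E_18 = -13.6057 × 3² / 18²
E_18 = -13.6057 × 9 / 324
E_18 = -0.378 eV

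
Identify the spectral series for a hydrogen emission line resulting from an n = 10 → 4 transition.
Brackett series

The spectral series in hydrogen are named based on the final (lower) energy level:
- Lyman series: n_final = 1 (ultraviolet)
- Balmer series: n_final = 2 (visible/near-UV)
- Paschen series: n_final = 3 (infrared)
- Brackett series: n_final = 4 (infrared)
- Pfund series: n_final = 5 (far infrared)

Since this transition ends at n = 4, it belongs to the Brackett series.

For reference, this 10 → 4 line has photon energy
ΔE = 13.6057 eV × (1/4² - 1/10²) = 0.71429925000 eV,
corresponding to wavelength λ = hc/ΔE = 1239.84 eV·nm / 0.71429925000 eV = 1735.74311 nm in the infrared region.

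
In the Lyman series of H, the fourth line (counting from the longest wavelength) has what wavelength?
94.923 nm

The lines of a series are numbered from the longest wavelength (smallest ΔE) outward; the fourth line is the transition from n = n_f + 4 to n_f.
The Lyman series has all transitions ending at n_f = 1.

For H, the fourth line (δ-line) is the jump from n = 5 to n = 1:
E_5 = -13.6057 / 5² = -0.54423 eV
E_1 = -13.6057 / 1² = -13.60570 eV
ΔE = E_5 - E_1 = 13.06147 eV

λ = hc/E = 1239.84 eV·nm / 13.06147 eV
λ = 94.923 nm

This is the δ-line of the Lyman series in H.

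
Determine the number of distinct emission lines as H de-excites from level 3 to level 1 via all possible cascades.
3

The electron can occupy levels n = 1, 2, ..., 3 during de-excitation — that is m = 3 - 1 + 1 = 3 distinct levels.

The number of distinct spectral lines equals the number of ways to choose 2 of these m levels (each pair gives one possible emission transition):

Number of lines = m(m-1)/2 = 3×2/2 = 3

These correspond to all possible transitions between the 3 levels:
3 → 2, 3 → 1, 2 → 1

Each transition produces a photon with a unique energy (and thus wavelength). This count does not depend on Z.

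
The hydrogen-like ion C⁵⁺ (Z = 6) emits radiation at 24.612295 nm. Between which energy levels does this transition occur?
n = 11 → n = 3

First, find the photon energy from the wavelength (hc = 1239.84 eV·nm):
E = hc/λ = 1239.84 eV·nm / 24.612295 nm = 50.374823 eV

The energy levels of C⁵⁺ satisfy E_n = -13.6057 × 6² / n² eV, so an emission n_i → n_f releases
ΔE = 13.6057 × 6² × (1/n_f² − 1/n_i²) eV.

Setting ΔE equal to the photon energy:
1/n_f² − 1/n_i² = 50.374823 / (13.6057 × 6²) = 0.10284665

Since 1/n_i² must be positive, we need 1/n_f² > 0.10284665, i.e. n_f ≤ 3. For each allowed n_f, solve n_i = (1/n_f² − 0.10284665)^(−1/2) and check whether it is a whole number:
  n_f = 1: 1/n_i² = 1.00000000 − 0.10284665 = 0.89715335 → n_i = 1.056  (not an integer) ✗
  n_f = 2: 1/n_i² = 0.25000000 − 0.10284665 = 0.14715335 → n_i = 2.607  (not an integer) ✗
  n_f = 3: 1/n_i² = 0.11111111 − 0.10284665 = 0.00826446 → n_i = 11.000  → integer, n_i = 11 ✓

Only n_f = 3 gives an integer upper level, n_i = 11.

The transition is from n = 11 to n = 3 (emission).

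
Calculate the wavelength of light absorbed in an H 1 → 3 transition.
102.51733 nm

First, find the transition energy using E_n = -13.6057 / n² eV:
E_1 = -13.6057 / 1² = -13.60570000 eV
E_3 = -13.6057 / 3² = -1.51174444 eV

Photon energy: |ΔE| = |E_3 - E_1| = 12.09395556 eV

Convert to wavelength using E = hc/λ with hc = 1239.84 eV·nm:
λ = hc/E = 1239.84 eV·nm / 12.09395556 eV
λ = 102.51733 nm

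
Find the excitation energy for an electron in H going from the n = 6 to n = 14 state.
0.308519 eV

The energy levels of a hydrogen-like atom are E_n = -13.6057 eV / n².

Energy at n = 6: E_6 = -13.6057 / 6² = -0.377936111 eV
Energy at n = 14: E_14 = -13.6057 / 14² = -0.069416837 eV

The excitation energy is the difference:
ΔE = E_14 - E_6
ΔE = -0.069416837 - (-0.377936111)
ΔE = 0.308519 eV

Since this is positive, energy must be absorbed (photon absorption).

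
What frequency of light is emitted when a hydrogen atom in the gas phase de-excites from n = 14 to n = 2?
8.05676e+14 Hz

First, find the transition energy:
E_14 = -13.6057 / 14² = -0.06941684 eV
E_2 = -13.6057 / 2² = -3.40142500 eV
|ΔE| = |E_2 - E_14| = 3.33200816 eV

Convert to Joules: E = 3.33200816 eV × (1.602177 × 10⁻¹⁹ J/eV) = 5.3384668e-19 J

Using E = hf:
f = E/h = 5.3384668e-19 J / (6.62607 × 10⁻³⁴ J·s)
f = 8.05676e+14 Hz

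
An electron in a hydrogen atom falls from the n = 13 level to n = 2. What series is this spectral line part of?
Balmer series

The spectral series in hydrogen are named based on the final (lower) energy level:
- Lyman series: n_final = 1 (ultraviolet)
- Balmer series: n_final = 2 (visible/near-UV)
- Paschen series: n_final = 3 (infrared)
- Brackett series: n_final = 4 (infrared)
- Pfund series: n_final = 5 (far infrared)

Since this transition ends at n = 2, it belongs to the Balmer series.

For reference, this 13 → 2 line has photon energy
ΔE = 13.6057 eV × (1/2² - 1/13²) = 3.3209178994 eV,
corresponding to wavelength λ = hc/ΔE = 1239.84 eV·nm / 3.3209178994 eV = 373.342563 nm in the visible/near-UV region.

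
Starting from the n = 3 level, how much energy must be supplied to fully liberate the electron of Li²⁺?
13.61 eV

The ionization energy is the energy needed to remove the electron completely (n → ∞).

For a hydrogen-like ion with Z = 3, E_n = -13.6057 Z² / n² eV.

At n = 3: E_3 = -13.6057 × 3² / 3² = -13.60570 eV
At n = ∞: E_∞ = 0 eV

Ionization energy = E_∞ - E_3 = 0 - (-13.60570) = 13.60570 eV
Ionization energy ≈ 13.61 eV

This is also called the binding energy of the electron in state n = 3.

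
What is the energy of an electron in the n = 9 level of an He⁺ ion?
-0.672 eV

For hydrogen-like ions, the energy levels scale with Z²:
E_n = -13.6057 Z² / n² eV

For He⁺ (Z = 2) at n = 9:
E_9 = -13.6057 × 2² / 9²
E_9 = -13.6057 × 4 / 81
E_9 = -54.4228 / 81
E_9 = -0.672 eV

The energy is 4 times more negative than hydrogen at the same n due to the stronger nuclear charge.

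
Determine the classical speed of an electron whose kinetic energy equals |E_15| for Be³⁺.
5.8338e+05 m/s (or 0.194596% of c)

The binding energy at n = 15 for Be³⁺ is:
E_15 = -13.6057 × 4²/15² = -0.96751644 eV
|E_15| = 0.96751644 eV

Convert to Joules:
KE = 0.96751644 eV × (1.602177 × 10⁻¹⁹ J/eV) = 1.550133e-19 J

Using KE = ½mv²:
v = √(2·KE/m_e)
v = √(2 × 1.550133e-19 J / 9.10938 × 10⁻³¹ kg)
v = 5.8338e+05 m/s

This is approximately 0.194596% the speed of light.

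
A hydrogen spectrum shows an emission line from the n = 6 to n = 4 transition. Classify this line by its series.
Brackett series

The spectral series in hydrogen are named based on the final (lower) energy level:
- Lyman series: n_final = 1 (ultraviolet)
- Balmer series: n_final = 2 (visible/near-UV)
- Paschen series: n_final = 3 (infrared)
- Brackett series: n_final = 4 (infrared)
- Pfund series: n_final = 5 (far infrared)

Since this transition ends at n = 4, it belongs to the Brackett series.

For reference, this 6 → 4 line has photon energy
ΔE = 13.6057 eV × (1/4² - 1/6²) = 0.47242013889 eV,
corresponding to wavelength λ = hc/ΔE = 1239.84 eV·nm / 0.47242013889 eV = 2624.44358 nm in the infrared region.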